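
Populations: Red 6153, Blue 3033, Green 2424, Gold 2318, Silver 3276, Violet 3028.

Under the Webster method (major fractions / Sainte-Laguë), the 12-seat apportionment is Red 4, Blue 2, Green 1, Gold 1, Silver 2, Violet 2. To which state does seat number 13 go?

Priority for the next seat is population ÷ (current seats + 0.5).
Priorities: Red 1367.333, Blue 1213.200, Green 1616.000, Gold 1545.333, Silver 1310.400, Violet 1211.200.
Highest priority: Green.

Green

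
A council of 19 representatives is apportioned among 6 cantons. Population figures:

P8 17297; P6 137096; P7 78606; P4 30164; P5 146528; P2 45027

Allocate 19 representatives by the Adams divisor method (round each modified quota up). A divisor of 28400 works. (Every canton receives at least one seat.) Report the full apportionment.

With modified divisor 28400: modified quotas P8 0.609, P6 4.827, P7 2.768, P4 1.062, P5 5.159, P2 1.585.
Rounding up: P8 1, P6 5, P7 3, P4 2, P5 6, P2 2 (total 19).

P8: 1, P6: 5, P7: 3, P4: 2, P5: 6, P2: 2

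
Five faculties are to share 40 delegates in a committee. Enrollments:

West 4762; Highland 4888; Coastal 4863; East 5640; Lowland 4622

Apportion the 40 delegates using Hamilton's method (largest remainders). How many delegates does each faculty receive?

Total 24775; standard divisor 24775/40 ≈ 619.375.
Standard quotas: West 7.6884, Highland 7.8918, Coastal 7.8515, East 9.1060, Lowland 7.4624.
Lower quotas: West 7, Highland 7, Coastal 7, East 9, Lowland 7 (sum 37, leaving 3 seats).
Remainders in descending order: Highland 0.8918, Coastal 0.8515, West 0.6884, Lowland 0.4624, East 0.1060.
Largest remainders: Highland, Coastal, West receive the extra seats.

West=8, Highland=8, Coastal=8, East=9, Lowland=7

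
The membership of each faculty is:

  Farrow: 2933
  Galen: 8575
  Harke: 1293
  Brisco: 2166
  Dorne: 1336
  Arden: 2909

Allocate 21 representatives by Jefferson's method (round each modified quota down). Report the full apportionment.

Farrow 3; Galen 11; Harke 1; Brisco 2; Dorne 1; Arden 3

Standard divisor 19212/21 ≈ 914.857; standard quotas: Farrow 3.206, Galen 9.373, Harke 1.413, Brisco 2.368, Dorne 1.460, Arden 3.180.
Rounding down gives 3, 9, 1, 2, 1, 3 = 19 seats, so the divisor must be adjusted.
With modified divisor 760: modified quotas Farrow 3.859, Galen 11.283, Harke 1.701, Brisco 2.850, Dorne 1.758, Arden 3.828.
Rounding down: Farrow 3, Galen 11, Harke 1, Brisco 2, Dorne 1, Arden 3 (total 21).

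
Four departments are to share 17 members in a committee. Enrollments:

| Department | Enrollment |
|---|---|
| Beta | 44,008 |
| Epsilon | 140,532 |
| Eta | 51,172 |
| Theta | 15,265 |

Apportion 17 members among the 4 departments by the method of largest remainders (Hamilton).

Beta 3, Epsilon 10, Eta 3, Theta 1

The standard divisor is 250977/17 ≈ 14763.353.
Standard quotas: Beta 2.9809, Epsilon 9.5190, Eta 3.4662, Theta 1.0340.
Lower quotas: Beta 2, Epsilon 9, Eta 3, Theta 1 (sum 15, leaving 2 seats).
Remainders in descending order: Beta 0.9809, Epsilon 0.5190, Eta 0.4662, Theta 0.0340.
Largest remainders: Beta, Epsilon receive the extra seats.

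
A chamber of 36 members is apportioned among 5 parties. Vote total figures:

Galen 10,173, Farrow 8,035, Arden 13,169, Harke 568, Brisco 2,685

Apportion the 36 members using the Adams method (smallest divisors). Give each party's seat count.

Galen 11, Farrow 8, Arden 13, Harke 1, Brisco 3

Standard divisor 34630/36 ≈ 961.944; standard quotas: Galen 10.575, Farrow 8.353, Arden 13.690, Harke 0.590, Brisco 2.791.
Rounding up gives 11, 9, 14, 1, 3 = 38 seats, so the divisor must be adjusted.
With modified divisor 1015: modified quotas Galen 10.023, Farrow 7.916, Arden 12.974, Harke 0.560, Brisco 2.645.
Rounding up: Galen 11, Farrow 8, Arden 13, Harke 1, Brisco 3 (total 36).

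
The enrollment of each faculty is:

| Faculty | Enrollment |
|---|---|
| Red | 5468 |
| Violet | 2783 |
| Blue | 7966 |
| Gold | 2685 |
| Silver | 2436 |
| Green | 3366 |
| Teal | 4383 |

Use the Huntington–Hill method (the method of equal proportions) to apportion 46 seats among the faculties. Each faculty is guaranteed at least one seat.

Red 9, Violet 4, Blue 13, Gold 4, Silver 4, Green 5, Teal 7

With divisor 630: modified quotas Red 8.679, Violet 4.417, Blue 12.644, Gold 4.262, Silver 3.867, Green 5.343, Teal 6.957.
Geometric-mean thresholds: Red √(8·9)=8.485, Violet √(4·5)=4.472, Blue √(12·13)=12.490, Gold √(4·5)=4.472, Silver √(3·4)=3.464, Green √(5·6)=5.477, Teal √(6·7)=6.481.
Each quota rounded against its threshold gives Red 9, Violet 4, Blue 13, Gold 4, Silver 4, Green 5, Teal 7 (total 46).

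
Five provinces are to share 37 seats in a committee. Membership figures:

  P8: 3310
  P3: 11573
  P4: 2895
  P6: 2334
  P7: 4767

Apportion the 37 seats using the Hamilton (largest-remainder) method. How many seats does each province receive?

P8: 5, P3: 17, P4: 4, P6: 4, P7: 7

Total 24879; standard divisor 24879/37 ≈ 672.405.
Standard quotas: P8 4.9226, P3 17.2113, P4 4.3054, P6 3.4711, P7 7.0895.
Lower quotas: P8 4, P3 17, P4 4, P6 3, P7 7 (sum 35, leaving 2 seats).
Remainders in descending order: P8 0.9226, P6 0.4711, P4 0.3054, P3 0.2113, P7 0.0895.
Largest remainders: P8, P6 receive the extra seats.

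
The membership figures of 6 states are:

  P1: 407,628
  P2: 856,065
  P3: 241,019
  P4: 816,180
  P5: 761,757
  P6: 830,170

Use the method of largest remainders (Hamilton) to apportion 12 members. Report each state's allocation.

P1 1, P2 3, P3 1, P4 2, P5 2, P6 3

Total 3912819; standard divisor 3912819/12 ≈ 326068.25.
Standard quotas: P1 1.2501, P2 2.6254, P3 0.7392, P4 2.5031, P5 2.3362, P6 2.5460.
Lower quotas: P1 1, P2 2, P3 0, P4 2, P5 2, P6 2 (sum 9, leaving 3 seats).
Remainders in descending order: P3 0.7392, P2 0.6254, P6 0.5460, P4 0.5031, P5 0.3362, P1 0.2501.
Largest remainders: P3, P2, P6 receive the extra seats.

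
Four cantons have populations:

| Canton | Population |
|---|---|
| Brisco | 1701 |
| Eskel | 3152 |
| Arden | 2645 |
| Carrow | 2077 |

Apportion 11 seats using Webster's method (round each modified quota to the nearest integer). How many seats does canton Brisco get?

Standard divisor 9575/11 ≈ 870.455; standard quotas: Brisco 1.954, Eskel 3.621, Arden 3.039, Carrow 2.386.
Rounding to the nearest integer gives Brisco 2, Eskel 4, Arden 3, Carrow 2 — total 11, matching the house size, so no adjustment is needed.
Brisco receives 2.

2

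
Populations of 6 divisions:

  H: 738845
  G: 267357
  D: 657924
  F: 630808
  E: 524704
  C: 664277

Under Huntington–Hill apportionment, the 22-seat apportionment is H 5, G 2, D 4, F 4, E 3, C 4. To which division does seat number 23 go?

E

Priority for the next seat is population ÷ (√(s·(s+1))).
Priorities: H 134894.024, G 109148.038, D 147116.279, F 141052.957, E 151468.998, C 148536.853.
Highest priority: E.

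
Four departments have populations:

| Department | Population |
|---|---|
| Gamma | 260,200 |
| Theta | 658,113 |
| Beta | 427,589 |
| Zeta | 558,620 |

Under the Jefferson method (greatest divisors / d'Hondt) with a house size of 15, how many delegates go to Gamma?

2

Standard divisor 1904522/15 ≈ 126968.133; standard quotas: Gamma 2.049, Theta 5.183, Beta 3.368, Zeta 4.400.
Rounding down gives 2, 5, 3, 4 = 14 seats, so the divisor must be adjusted.
With modified divisor 110700: modified quotas Gamma 2.350, Theta 5.945, Beta 3.863, Zeta 5.046.
Rounding down: Gamma 2, Theta 5, Beta 3, Zeta 5 (total 15).
Gamma receives 2.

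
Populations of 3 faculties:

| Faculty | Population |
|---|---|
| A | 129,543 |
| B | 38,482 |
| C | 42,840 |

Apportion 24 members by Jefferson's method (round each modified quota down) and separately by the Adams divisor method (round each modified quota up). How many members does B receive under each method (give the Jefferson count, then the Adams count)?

Jefferson: A 15, B 4, C 5.
Adams: A 14, B 5, C 5.
B gets 4 under Jefferson and 5 under Adams.

4 and 5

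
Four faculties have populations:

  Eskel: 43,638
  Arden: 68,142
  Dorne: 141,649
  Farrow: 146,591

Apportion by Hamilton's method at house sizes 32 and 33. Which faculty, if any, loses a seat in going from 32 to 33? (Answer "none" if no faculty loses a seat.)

At 32 seats: Eskel 4, Arden 5, Dorne 11, Farrow 12.
At 33 seats: Eskel 3, Arden 6, Dorne 12, Farrow 12.
Eskel drops from 4 to 3.

Eskel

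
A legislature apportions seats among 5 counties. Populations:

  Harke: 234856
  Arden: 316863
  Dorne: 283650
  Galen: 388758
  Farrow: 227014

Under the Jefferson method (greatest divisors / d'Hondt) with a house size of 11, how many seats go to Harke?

2

Standard divisor 1451141/11 ≈ 131921.909; standard quotas: Harke 1.780, Arden 2.402, Dorne 2.150, Galen 2.947, Farrow 1.721.
Rounding down gives 1, 2, 2, 2, 1 = 8 seats, so the divisor must be adjusted.
With modified divisor 109600: modified quotas Harke 2.143, Arden 2.891, Dorne 2.588, Galen 3.547, Farrow 2.071.
Rounding down: Harke 2, Arden 2, Dorne 2, Galen 3, Farrow 2 (total 11).
Harke receives 2.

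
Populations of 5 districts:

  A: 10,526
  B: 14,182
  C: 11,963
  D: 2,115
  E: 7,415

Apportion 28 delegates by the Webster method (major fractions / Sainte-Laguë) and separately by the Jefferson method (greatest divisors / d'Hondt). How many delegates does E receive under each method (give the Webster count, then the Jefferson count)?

5 and 4

Webster: A 6, B 9, C 7, D 1, E 5.
Jefferson: A 7, B 9, C 7, D 1, E 4.
E gets 5 under Webster and 4 under Jefferson.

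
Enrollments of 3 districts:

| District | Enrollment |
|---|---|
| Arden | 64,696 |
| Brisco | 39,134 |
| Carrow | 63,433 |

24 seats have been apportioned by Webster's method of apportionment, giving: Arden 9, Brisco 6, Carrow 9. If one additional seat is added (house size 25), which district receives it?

Priority for the next seat is population ÷ (current seats + 0.5).
Priorities: Arden 6810.105, Brisco 6020.615, Carrow 6677.158.
Highest priority: Arden.

Arden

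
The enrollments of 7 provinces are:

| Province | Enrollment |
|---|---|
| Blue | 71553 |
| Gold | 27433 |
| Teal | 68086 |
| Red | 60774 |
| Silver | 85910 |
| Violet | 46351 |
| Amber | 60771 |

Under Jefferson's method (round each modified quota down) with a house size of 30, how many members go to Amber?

Standard divisor 420878/30 ≈ 14029.267; standard quotas: Blue 5.100, Gold 1.955, Teal 4.853, Red 4.332, Silver 6.124, Violet 3.304, Amber 4.332.
Rounding down gives 5, 1, 4, 4, 6, 3, 4 = 27 seats, so the divisor must be adjusted.
With modified divisor 12210: modified quotas Blue 5.860, Gold 2.247, Teal 5.576, Red 4.977, Silver 7.036, Violet 3.796, Amber 4.977.
Rounding down: Blue 5, Gold 2, Teal 5, Red 4, Silver 7, Violet 3, Amber 4 (total 30).
Amber receives 4.

4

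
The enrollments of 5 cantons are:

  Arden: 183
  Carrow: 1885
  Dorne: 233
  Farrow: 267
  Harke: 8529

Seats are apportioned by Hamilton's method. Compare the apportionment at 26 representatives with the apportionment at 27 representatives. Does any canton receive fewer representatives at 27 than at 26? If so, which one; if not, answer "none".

Dorne

At 26 seats: Arden 0, Carrow 4, Dorne 1, Farrow 1, Harke 20.
At 27 seats: Arden 0, Carrow 5, Dorne 0, Farrow 1, Harke 21.
Dorne drops from 1 to 0.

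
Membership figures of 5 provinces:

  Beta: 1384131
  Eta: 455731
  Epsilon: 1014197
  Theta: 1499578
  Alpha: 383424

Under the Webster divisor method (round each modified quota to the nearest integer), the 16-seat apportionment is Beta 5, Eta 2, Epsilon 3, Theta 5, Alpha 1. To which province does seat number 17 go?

Epsilon

Priority for the next seat is population ÷ (current seats + 0.5).
Priorities: Beta 251660.182, Eta 182292.400, Epsilon 289770.571, Theta 272650.545, Alpha 255616.000.
Highest priority: Epsilon.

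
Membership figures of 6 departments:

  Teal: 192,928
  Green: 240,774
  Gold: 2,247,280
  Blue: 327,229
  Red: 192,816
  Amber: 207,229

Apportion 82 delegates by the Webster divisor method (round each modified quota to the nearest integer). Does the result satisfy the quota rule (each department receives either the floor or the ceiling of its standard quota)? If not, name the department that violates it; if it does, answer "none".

Standard quotas: Teal 4.642, Green 5.793, Gold 54.068, Blue 7.873, Red 4.639, Amber 4.986.
Webster allocation: Teal 5, Green 6, Gold 53, Blue 8, Red 5, Amber 5.
Gold has quota 54.068 (lower 54, upper 55) but receives 53 — outside the quota interval.

Gold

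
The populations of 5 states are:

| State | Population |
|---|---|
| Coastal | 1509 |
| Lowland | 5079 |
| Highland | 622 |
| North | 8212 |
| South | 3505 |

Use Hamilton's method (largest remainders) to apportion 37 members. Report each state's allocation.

The standard divisor is 18927/37 ≈ 511.541.
Standard quotas: Coastal 2.9499, Lowland 9.9288, Highland 1.2159, North 16.0535, South 6.8519.
Lower quotas: Coastal 2, Lowland 9, Highland 1, North 16, South 6 (sum 34, leaving 3 seats).
Remainders in descending order: Coastal 0.9499, Lowland 0.9288, South 0.8519, Highland 0.2159, North 0.0535.
The surplus seats go to Coastal, Lowland, South.

Coastal=3, Lowland=10, Highland=1, North=16, South=7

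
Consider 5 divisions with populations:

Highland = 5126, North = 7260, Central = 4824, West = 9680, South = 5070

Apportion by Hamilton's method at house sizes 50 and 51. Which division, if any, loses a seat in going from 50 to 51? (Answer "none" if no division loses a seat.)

At 50 seats: Highland 8, North 11, Central 8, West 15, South 8.
At 51 seats: Highland 8, North 12, Central 8, West 15, South 8.
No division's allocation decreased.

none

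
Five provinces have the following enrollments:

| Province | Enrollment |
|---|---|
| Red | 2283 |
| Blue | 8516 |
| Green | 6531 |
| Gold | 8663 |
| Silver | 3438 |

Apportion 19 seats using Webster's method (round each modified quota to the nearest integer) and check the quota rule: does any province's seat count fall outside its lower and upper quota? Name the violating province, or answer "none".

none

Standard quotas: Red 1.474, Blue 5.498, Green 4.216, Gold 5.593, Silver 2.219.
Webster allocation: Red 1, Blue 6, Green 4, Gold 6, Silver 2.
Every allocation lies between the lower and upper quota.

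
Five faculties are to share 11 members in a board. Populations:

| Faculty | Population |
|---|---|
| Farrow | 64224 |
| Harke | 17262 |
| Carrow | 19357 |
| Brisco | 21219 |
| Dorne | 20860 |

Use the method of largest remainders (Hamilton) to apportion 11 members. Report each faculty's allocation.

Standard divisor: 142922 ÷ 11 ≈ 12992.909.
Standard quotas: Farrow 4.9430, Harke 1.3286, Carrow 1.4898, Brisco 1.6331, Dorne 1.6055.
Lower quotas: Farrow 4, Harke 1, Carrow 1, Brisco 1, Dorne 1 (sum 8, leaving 3 seats).
Remainders in descending order: Farrow 0.9430, Brisco 0.6331, Dorne 0.6055, Carrow 0.4898, Harke 0.3286.
The surplus seats go to Farrow, Brisco, Dorne.

Farrow: 5; Harke: 1; Carrow: 1; Brisco: 2; Dorne: 2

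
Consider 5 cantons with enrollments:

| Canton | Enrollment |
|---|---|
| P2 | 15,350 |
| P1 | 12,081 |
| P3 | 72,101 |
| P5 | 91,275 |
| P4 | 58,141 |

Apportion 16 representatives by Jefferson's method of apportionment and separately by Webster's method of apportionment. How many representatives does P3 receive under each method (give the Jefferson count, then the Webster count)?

5 and 4

Jefferson: P2 1, P1 0, P3 5, P5 6, P4 4.
Webster: P2 1, P1 1, P3 4, P5 6, P4 4.
P3 gets 5 under Jefferson and 4 under Webster.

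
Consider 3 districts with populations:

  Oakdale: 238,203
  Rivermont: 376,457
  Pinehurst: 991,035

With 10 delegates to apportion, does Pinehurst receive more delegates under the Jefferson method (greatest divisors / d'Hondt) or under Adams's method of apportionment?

Jefferson: Oakdale 1, Rivermont 2, Pinehurst 7.
Adams: Oakdale 2, Rivermont 2, Pinehurst 6.
Pinehurst gets 7 under Jefferson and 6 under Adams.

Jefferson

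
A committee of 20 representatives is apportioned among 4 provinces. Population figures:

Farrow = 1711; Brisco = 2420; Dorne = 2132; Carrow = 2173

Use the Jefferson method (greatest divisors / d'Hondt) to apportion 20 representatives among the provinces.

Farrow 4, Brisco 6, Dorne 5, Carrow 5

Standard divisor 8436/20 ≈ 421.8; standard quotas: Farrow 4.056, Brisco 5.737, Dorne 5.055, Carrow 5.152.
Rounding down gives 4, 5, 5, 5 = 19 seats, so the divisor must be adjusted.
With modified divisor 400: modified quotas Farrow 4.277, Brisco 6.050, Dorne 5.330, Carrow 5.433.
Rounding down: Farrow 4, Brisco 6, Dorne 5, Carrow 5 (total 20).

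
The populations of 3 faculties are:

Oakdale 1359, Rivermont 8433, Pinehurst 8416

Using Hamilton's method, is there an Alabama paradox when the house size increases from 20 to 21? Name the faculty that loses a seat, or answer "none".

Oakdale

At 20 seats: Oakdale 2, Rivermont 9, Pinehurst 9.
At 21 seats: Oakdale 1, Rivermont 10, Pinehurst 10.
Oakdale drops from 2 to 1.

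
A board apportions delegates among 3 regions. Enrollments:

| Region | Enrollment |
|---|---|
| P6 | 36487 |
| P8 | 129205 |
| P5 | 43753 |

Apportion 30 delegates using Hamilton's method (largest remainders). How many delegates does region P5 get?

6

Standard divisor: 209445 ÷ 30 ≈ 6981.5.
Standard quotas: P6 5.2262, P8 18.5068, P5 6.2670.
Lower quotas: P6 5, P8 18, P5 6 (sum 29, leaving 1 seat).
Remainders in descending order: P8 0.5068, P5 0.2670, P6 0.2262.
Largest remainder: P8 receives the extra seat.
P5 receives 6.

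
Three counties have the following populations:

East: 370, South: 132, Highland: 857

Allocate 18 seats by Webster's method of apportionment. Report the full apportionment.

Standard divisor 1359/18 ≈ 75.5; standard quotas: East 4.901, South 1.748, Highland 11.351.
Rounding to the nearest integer gives East 5, South 2, Highland 11 — total 18, matching the house size, so no adjustment is needed.

East 5, South 2, Highland 11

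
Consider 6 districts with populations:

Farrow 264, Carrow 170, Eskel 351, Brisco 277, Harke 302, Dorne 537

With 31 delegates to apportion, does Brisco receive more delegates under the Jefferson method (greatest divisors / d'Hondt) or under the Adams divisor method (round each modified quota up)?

Jefferson: Farrow 4, Carrow 3, Eskel 6, Brisco 4, Harke 5, Dorne 9.
Adams: Farrow 4, Carrow 3, Eskel 6, Brisco 5, Harke 5, Dorne 8.
Brisco gets 4 under Jefferson and 5 under Adams.

Adams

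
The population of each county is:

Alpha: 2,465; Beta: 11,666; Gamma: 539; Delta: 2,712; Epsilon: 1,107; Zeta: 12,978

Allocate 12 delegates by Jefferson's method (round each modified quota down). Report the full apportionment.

Alpha 1, Beta 5, Gamma 0, Delta 1, Epsilon 0, Zeta 5

Standard divisor 31467/12 ≈ 2622.25; standard quotas: Alpha 0.940, Beta 4.449, Gamma 0.206, Delta 1.034, Epsilon 0.422, Zeta 4.949.
Rounding down gives 0, 4, 0, 1, 0, 4 = 9 seats, so the divisor must be adjusted.
With modified divisor 2200: modified quotas Alpha 1.120, Beta 5.303, Gamma 0.245, Delta 1.233, Epsilon 0.503, Zeta 5.899.
Rounding down: Alpha 1, Beta 5, Gamma 0, Delta 1, Epsilon 0, Zeta 5 (total 12).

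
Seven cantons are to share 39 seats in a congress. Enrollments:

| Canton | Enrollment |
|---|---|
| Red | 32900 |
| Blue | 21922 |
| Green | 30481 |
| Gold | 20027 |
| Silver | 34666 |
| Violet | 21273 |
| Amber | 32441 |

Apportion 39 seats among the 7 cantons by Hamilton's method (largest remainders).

Red: 7, Blue: 4, Green: 6, Gold: 4, Silver: 7, Violet: 4, Amber: 7

The standard divisor is 193710/39 ≈ 4966.923.
Standard quotas: Red 6.6238, Blue 4.4136, Green 6.1368, Gold 4.0321, Silver 6.9794, Violet 4.2829, Amber 6.5314.
Lower quotas: Red 6, Blue 4, Green 6, Gold 4, Silver 6, Violet 4, Amber 6 (sum 36, leaving 3 seats).
Remainders in descending order: Silver 0.9794, Red 0.6238, Amber 0.5314, Blue 0.4136, Violet 0.2829, Green 0.1368, Gold 0.0321.
Largest remainders: Silver, Red, Amber receive the extra seats.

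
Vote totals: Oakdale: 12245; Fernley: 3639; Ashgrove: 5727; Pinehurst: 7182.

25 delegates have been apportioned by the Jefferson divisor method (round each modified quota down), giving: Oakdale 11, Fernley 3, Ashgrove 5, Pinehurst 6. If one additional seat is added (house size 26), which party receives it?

Pinehurst

Priority for the next seat is population ÷ (current seats + 1).
Priorities: Oakdale 1020.417, Fernley 909.750, Ashgrove 954.500, Pinehurst 1026.000.
Highest priority: Pinehurst.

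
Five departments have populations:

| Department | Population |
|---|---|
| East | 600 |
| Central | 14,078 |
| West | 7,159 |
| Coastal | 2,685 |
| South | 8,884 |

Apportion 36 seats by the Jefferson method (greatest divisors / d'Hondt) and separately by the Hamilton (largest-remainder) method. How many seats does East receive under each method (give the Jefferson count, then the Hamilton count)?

0 and 1

Jefferson: East 0, Central 15, West 8, Coastal 3, South 10.
Hamilton: East 1, Central 15, West 8, Coastal 3, South 9.
East gets 0 under Jefferson and 1 under Hamilton.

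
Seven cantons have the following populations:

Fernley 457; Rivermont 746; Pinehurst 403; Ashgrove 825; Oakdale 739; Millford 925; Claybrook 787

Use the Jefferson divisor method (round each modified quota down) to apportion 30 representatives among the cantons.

Fernley 3; Rivermont 5; Pinehurst 2; Ashgrove 5; Oakdale 4; Millford 6; Claybrook 5

Standard divisor 4882/30 ≈ 162.733; standard quotas: Fernley 2.808, Rivermont 4.584, Pinehurst 2.476, Ashgrove 5.070, Oakdale 4.541, Millford 5.684, Claybrook 4.836.
Rounding down gives 2, 4, 2, 5, 4, 5, 4 = 26 seats, so the divisor must be adjusted.
With modified divisor 148.5: modified quotas Fernley 3.077, Rivermont 5.024, Pinehurst 2.714, Ashgrove 5.556, Oakdale 4.976, Millford 6.229, Claybrook 5.300.
Rounding down: Fernley 3, Rivermont 5, Pinehurst 2, Ashgrove 5, Oakdale 4, Millford 6, Claybrook 5 (total 30).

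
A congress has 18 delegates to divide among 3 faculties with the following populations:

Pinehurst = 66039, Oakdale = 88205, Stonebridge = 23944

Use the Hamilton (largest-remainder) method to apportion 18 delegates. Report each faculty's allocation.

Pinehurst 7, Oakdale 9, Stonebridge 2

Standard divisor: 178188 ÷ 18 ≈ 9899.333.
Standard quotas: Pinehurst 6.6711, Oakdale 8.9102, Stonebridge 2.4187.
Lower quotas: Pinehurst 6, Oakdale 8, Stonebridge 2 (sum 16, leaving 2 seats).
Remainders in descending order: Oakdale 0.9102, Pinehurst 0.6711, Stonebridge 0.4187.
Largest remainders: Oakdale, Pinehurst receive the extra seats.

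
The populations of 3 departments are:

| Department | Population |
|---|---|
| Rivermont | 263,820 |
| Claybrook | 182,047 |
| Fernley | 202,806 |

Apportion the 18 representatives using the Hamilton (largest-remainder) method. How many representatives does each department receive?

Rivermont=7, Claybrook=5, Fernley=6

Total 648673; standard divisor 648673/18 ≈ 36037.389.
Standard quotas: Rivermont 7.3207, Claybrook 5.0516, Fernley 5.6277.
Lower quotas: Rivermont 7, Claybrook 5, Fernley 5 (sum 17, leaving 1 seat).
Remainders in descending order: Fernley 0.6277, Rivermont 0.3207, Claybrook 0.0516.
The surplus seat goes to Fernley.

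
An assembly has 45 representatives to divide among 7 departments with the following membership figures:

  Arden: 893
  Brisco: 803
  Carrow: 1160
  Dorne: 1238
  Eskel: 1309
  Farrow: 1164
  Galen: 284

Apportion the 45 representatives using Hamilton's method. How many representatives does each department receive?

The standard divisor is 6851/45 ≈ 152.244.
Standard quotas: Arden 5.866, Brisco 5.274, Carrow 7.619, Dorne 8.132, Eskel 8.598, Farrow 7.646, Galen 1.865.
Lower quotas: Arden 5, Brisco 5, Carrow 7, Dorne 8, Eskel 8, Farrow 7, Galen 1 (sum 41, leaving 4 seats).
Remainders in descending order: Arden 0.866, Galen 0.865, Farrow 0.646, Carrow 0.619, Eskel 0.598, Brisco 0.274, Dorne 0.132.
The surplus seats go to Arden, Galen, Farrow, Carrow.

Arden 6; Brisco 5; Carrow 8; Dorne 8; Eskel 8; Farrow 8; Galen 2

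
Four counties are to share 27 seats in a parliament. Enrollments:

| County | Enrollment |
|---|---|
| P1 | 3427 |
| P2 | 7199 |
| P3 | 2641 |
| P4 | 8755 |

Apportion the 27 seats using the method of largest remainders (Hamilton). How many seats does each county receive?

P1 4; P2 9; P3 3; P4 11

Standard divisor: 22022 ÷ 27 ≈ 815.63.
Standard quotas: P1 4.2017, P2 8.8263, P3 3.2380, P4 10.7340.
Lower quotas: P1 4, P2 8, P3 3, P4 10 (sum 25, leaving 2 seats).
Remainders in descending order: P2 0.8263, P4 0.7340, P3 0.2380, P1 0.2017.
Largest remainders: P2, P4 receive the extra seats.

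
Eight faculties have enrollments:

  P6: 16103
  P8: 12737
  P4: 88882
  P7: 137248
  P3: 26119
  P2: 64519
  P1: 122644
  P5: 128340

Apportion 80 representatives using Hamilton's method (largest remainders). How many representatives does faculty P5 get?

17

Standard divisor: 596592 ÷ 80 ≈ 7457.4.
Standard quotas: P6 2.1593, P8 1.7080, P4 11.9186, P7 18.4043, P3 3.5024, P2 8.6517, P1 16.4459, P5 17.2098.
Lower quotas: P6 2, P8 1, P4 11, P7 18, P3 3, P2 8, P1 16, P5 17 (sum 76, leaving 4 seats).
Remainders in descending order: P4 0.9186, P8 0.7080, P2 0.6517, P3 0.5024, P1 0.4459, P7 0.4043, P5 0.2098, P6 0.1593.
Largest remainders: P4, P8, P2, P3 receive the extra seats.
P5 receives 17.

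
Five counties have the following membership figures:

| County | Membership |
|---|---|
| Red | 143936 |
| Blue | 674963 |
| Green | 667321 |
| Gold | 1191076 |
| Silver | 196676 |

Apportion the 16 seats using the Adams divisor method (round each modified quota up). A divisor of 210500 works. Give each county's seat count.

With modified divisor 210500: modified quotas Red 0.684, Blue 3.206, Green 3.170, Gold 5.658, Silver 0.934.
Rounding up: Red 1, Blue 4, Green 4, Gold 6, Silver 1 (total 16).

Red 1, Blue 4, Green 4, Gold 6, Silver 1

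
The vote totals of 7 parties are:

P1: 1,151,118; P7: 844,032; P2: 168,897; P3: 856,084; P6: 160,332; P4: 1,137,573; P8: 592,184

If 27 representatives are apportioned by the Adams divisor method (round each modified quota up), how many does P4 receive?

Standard divisor 4910220/27 ≈ 181860; standard quotas: P1 6.330, P7 4.641, P2 0.929, P3 4.707, P6 0.882, P4 6.255, P8 3.256.
Rounding up gives 7, 5, 1, 5, 1, 7, 4 = 30 seats, so the divisor must be adjusted.
With modified divisor 204200: modified quotas P1 5.637, P7 4.133, P2 0.827, P3 4.192, P6 0.785, P4 5.571, P8 2.900.
Rounding up: P1 6, P7 5, P2 1, P3 5, P6 1, P4 6, P8 3 (total 27).
P4 receives 6.

6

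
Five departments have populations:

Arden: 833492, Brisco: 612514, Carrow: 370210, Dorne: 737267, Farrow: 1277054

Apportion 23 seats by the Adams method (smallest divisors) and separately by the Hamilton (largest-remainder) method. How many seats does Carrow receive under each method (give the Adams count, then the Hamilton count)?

Adams: Arden 5, Brisco 4, Carrow 3, Dorne 4, Farrow 7.
Hamilton: Arden 5, Brisco 4, Carrow 2, Dorne 4, Farrow 8.
Carrow gets 3 under Adams and 2 under Hamilton.

3 and 2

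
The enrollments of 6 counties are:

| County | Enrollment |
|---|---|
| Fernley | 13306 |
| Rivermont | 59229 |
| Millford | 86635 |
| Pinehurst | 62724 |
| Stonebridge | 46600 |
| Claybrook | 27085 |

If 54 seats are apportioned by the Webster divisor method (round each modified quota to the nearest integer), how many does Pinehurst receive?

Standard divisor 295579/54 ≈ 5473.685; standard quotas: Fernley 2.431, Rivermont 10.821, Millford 15.828, Pinehurst 11.459, Stonebridge 8.513, Claybrook 4.948.
Rounding to the nearest integer gives Fernley 2, Rivermont 11, Millford 16, Pinehurst 11, Stonebridge 9, Claybrook 5 — total 54, matching the house size, so no adjustment is needed.
Pinehurst receives 11.

11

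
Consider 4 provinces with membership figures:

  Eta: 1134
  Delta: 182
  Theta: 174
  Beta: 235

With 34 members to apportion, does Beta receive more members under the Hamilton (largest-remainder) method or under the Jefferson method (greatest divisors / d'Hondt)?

Hamilton

Hamilton: Eta 22, Delta 4, Theta 3, Beta 5.
Jefferson: Eta 24, Delta 3, Theta 3, Beta 4.
Beta gets 5 under Hamilton and 4 under Jefferson.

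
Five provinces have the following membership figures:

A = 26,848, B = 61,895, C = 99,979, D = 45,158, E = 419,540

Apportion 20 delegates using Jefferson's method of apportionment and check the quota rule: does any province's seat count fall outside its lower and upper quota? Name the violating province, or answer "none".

E

Standard quotas: A 0.822, B 1.894, C 3.060, D 1.382, E 12.841.
Jefferson allocation: A 0, B 2, C 3, D 1, E 14.
E has quota 12.841 (lower 12, upper 13) but receives 14 — outside the quota interval.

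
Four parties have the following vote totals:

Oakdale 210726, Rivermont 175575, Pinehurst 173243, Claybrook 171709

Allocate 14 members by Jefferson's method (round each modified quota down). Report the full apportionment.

Standard divisor 731253/14 ≈ 52232.357; standard quotas: Oakdale 4.034, Rivermont 3.361, Pinehurst 3.317, Claybrook 3.287.
Rounding down gives 4, 3, 3, 3 = 13 seats, so the divisor must be adjusted.
With modified divisor 43600: modified quotas Oakdale 4.833, Rivermont 4.027, Pinehurst 3.973, Claybrook 3.938.
Rounding down: Oakdale 4, Rivermont 4, Pinehurst 3, Claybrook 3 (total 14).

Oakdale=4, Rivermont=4, Pinehurst=3, Claybrook=3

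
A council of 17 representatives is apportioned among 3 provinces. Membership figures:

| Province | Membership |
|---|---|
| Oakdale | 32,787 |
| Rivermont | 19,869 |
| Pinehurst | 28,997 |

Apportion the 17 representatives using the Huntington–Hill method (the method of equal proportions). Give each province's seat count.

Oakdale=7, Rivermont=4, Pinehurst=6

With divisor 4767: modified quotas Oakdale 6.878, Rivermont 4.168, Pinehurst 6.083.
Geometric-mean thresholds: Oakdale √(6·7)=6.481, Rivermont √(4·5)=4.472, Pinehurst √(6·7)=6.481.
Each quota rounded against its threshold gives Oakdale 7, Rivermont 4, Pinehurst 6 (total 17).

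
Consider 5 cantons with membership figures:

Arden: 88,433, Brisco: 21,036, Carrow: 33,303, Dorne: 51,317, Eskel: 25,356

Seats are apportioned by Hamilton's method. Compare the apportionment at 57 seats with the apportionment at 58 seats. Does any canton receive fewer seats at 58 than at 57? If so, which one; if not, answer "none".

none

At 57 seats: Arden 23, Brisco 5, Carrow 9, Dorne 13, Eskel 7.
At 58 seats: Arden 23, Brisco 5, Carrow 9, Dorne 14, Eskel 7.
No canton's allocation decreased.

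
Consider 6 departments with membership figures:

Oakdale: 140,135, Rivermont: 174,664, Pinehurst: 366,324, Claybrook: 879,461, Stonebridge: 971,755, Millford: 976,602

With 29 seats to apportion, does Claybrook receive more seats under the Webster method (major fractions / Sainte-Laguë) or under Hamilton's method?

Webster: Oakdale 1, Rivermont 1, Pinehurst 3, Claybrook 8, Stonebridge 8, Millford 8.
Hamilton: Oakdale 1, Rivermont 2, Pinehurst 3, Claybrook 7, Stonebridge 8, Millford 8.
Claybrook gets 8 under Webster and 7 under Hamilton.

Webster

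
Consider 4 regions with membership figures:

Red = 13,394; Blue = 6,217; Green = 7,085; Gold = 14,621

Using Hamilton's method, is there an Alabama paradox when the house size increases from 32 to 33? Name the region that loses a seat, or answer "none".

Green

At 32 seats: Red 10, Blue 5, Green 6, Gold 11.
At 33 seats: Red 11, Blue 5, Green 5, Gold 12.
Green drops from 6 to 5.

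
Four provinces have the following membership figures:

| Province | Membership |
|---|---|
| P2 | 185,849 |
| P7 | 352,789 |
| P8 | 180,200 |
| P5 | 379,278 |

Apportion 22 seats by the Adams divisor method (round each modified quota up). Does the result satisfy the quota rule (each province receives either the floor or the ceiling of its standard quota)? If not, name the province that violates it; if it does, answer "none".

Standard quotas: P2 3.723, P7 7.068, P8 3.610, P5 7.599.
Adams allocation: P2 4, P7 7, P8 4, P5 7.
Every allocation lies between the lower and upper quota.

none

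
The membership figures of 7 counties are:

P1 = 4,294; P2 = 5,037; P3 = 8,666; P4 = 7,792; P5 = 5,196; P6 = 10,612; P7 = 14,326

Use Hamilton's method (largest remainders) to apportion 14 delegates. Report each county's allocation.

Standard divisor: 55923 ÷ 14 ≈ 3994.5.
Standard quotas: P1 1.0750, P2 1.2610, P3 2.1695, P4 1.9507, P5 1.3008, P6 2.6567, P7 3.5864.
Lower quotas: P1 1, P2 1, P3 2, P4 1, P5 1, P6 2, P7 3 (sum 11, leaving 3 seats).
Remainders in descending order: P4 0.9507, P6 0.6567, P7 0.5864, P5 0.3008, P2 0.2610, P3 0.1695, P1 0.0750.
The surplus seats go to P4, P6, P7.

P1: 1, P2: 1, P3: 2, P4: 2, P5: 1, P6: 3, P7: 4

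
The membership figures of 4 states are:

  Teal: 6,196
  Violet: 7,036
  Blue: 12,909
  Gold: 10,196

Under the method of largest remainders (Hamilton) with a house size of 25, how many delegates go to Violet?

Total 36337; standard divisor 36337/25 ≈ 1453.48.
Standard quotas: Teal 4.2629, Violet 4.8408, Blue 8.8814, Gold 7.0149.
Lower quotas: Teal 4, Violet 4, Blue 8, Gold 7 (sum 23, leaving 2 seats).
Remainders in descending order: Blue 0.8814, Violet 0.8408, Teal 0.2629, Gold 0.0149.
Largest remainders: Blue, Violet receive the extra seats.
Violet receives 5.

5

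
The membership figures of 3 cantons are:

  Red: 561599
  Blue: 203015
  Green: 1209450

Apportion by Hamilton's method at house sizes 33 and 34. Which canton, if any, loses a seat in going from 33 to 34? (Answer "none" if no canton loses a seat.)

Blue

At 33 seats: Red 9, Blue 4, Green 20.
At 34 seats: Red 10, Blue 3, Green 21.
Blue drops from 4 to 3.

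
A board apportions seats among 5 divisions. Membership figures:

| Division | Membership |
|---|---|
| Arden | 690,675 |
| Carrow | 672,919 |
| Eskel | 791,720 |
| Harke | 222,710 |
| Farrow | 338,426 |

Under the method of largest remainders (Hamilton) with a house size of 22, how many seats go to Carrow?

5

Total 2716450; standard divisor 2716450/22 = 123475.
Standard quotas: Arden 5.5936, Carrow 5.4498, Eskel 6.4120, Harke 1.8037, Farrow 2.7408.
Lower quotas: Arden 5, Carrow 5, Eskel 6, Harke 1, Farrow 2 (sum 19, leaving 3 seats).
Remainders in descending order: Harke 0.8037, Farrow 0.7408, Arden 0.5936, Carrow 0.4498, Eskel 0.4120.
The surplus seats go to Harke, Farrow, Arden.
Carrow receives 5.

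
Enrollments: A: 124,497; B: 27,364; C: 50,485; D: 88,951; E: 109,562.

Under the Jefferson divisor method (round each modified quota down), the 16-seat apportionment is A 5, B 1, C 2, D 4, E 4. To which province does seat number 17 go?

E

Priority for the next seat is population ÷ (current seats + 1).
Priorities: A 20749.500, B 13682.000, C 16828.333, D 17790.200, E 21912.400.
Highest priority: E.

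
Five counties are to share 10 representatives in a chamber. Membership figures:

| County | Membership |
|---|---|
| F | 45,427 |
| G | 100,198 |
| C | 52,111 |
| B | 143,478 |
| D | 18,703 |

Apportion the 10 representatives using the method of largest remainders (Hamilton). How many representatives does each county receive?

F=1, G=3, C=1, B=4, D=1

The standard divisor is 359917/10 ≈ 35991.7.
Standard quotas: F 1.2622, G 2.7839, C 1.4479, B 3.9864, D 0.5196.
Lower quotas: F 1, G 2, C 1, B 3, D 0 (sum 7, leaving 3 seats).
Remainders in descending order: B 0.9864, G 0.7839, D 0.5196, C 0.4479, F 0.2622.
The surplus seats go to B, G, D.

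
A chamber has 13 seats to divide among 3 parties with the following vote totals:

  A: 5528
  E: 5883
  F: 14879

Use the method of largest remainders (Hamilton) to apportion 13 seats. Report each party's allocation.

Standard divisor: 26290 ÷ 13 ≈ 2022.308.
Standard quotas: A 2.7335, E 2.9091, F 7.3574.
Lower quotas: A 2, E 2, F 7 (sum 11, leaving 2 seats).
Remainders in descending order: E 0.9091, A 0.7335, F 0.3574.
The surplus seats go to E, A.

A 3, E 3, F 7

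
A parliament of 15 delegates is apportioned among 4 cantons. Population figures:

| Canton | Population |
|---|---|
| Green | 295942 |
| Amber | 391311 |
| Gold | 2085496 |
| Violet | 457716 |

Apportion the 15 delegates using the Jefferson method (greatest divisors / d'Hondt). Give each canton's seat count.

Standard divisor 3230465/15 ≈ 215364.333; standard quotas: Green 1.374, Amber 1.817, Gold 9.684, Violet 2.125.
Rounding down gives 1, 1, 9, 2 = 13 seats, so the divisor must be adjusted.
With modified divisor 192600: modified quotas Green 1.537, Amber 2.032, Gold 10.828, Violet 2.377.
Rounding down: Green 1, Amber 2, Gold 10, Violet 2 (total 15).

Green=1, Amber=2, Gold=10, Violet=2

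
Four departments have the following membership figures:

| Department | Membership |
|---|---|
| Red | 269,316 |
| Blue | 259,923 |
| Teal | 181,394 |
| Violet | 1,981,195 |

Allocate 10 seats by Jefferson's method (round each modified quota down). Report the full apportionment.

Red 1; Blue 1; Teal 0; Violet 8

Standard divisor 2691828/10 ≈ 269182.8; standard quotas: Red 1.000, Blue 0.966, Teal 0.674, Violet 7.360.
Rounding down gives 1, 0, 0, 7 = 8 seats, so the divisor must be adjusted.
With modified divisor 233900: modified quotas Red 1.151, Blue 1.111, Teal 0.776, Violet 8.470.
Rounding down: Red 1, Blue 1, Teal 0, Violet 8 (total 10).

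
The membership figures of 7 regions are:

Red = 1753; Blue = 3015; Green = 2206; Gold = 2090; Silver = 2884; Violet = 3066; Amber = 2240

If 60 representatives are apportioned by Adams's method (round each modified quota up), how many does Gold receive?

Standard divisor 17254/60 ≈ 287.567; standard quotas: Red 6.096, Blue 10.485, Green 7.671, Gold 7.268, Silver 10.029, Violet 10.662, Amber 7.789.
Rounding up gives 7, 11, 8, 8, 11, 11, 8 = 64 seats, so the divisor must be adjusted.
With modified divisor 304: modified quotas Red 5.766, Blue 9.918, Green 7.257, Gold 6.875, Silver 9.487, Violet 10.086, Amber 7.368.
Rounding up: Red 6, Blue 10, Green 8, Gold 7, Silver 10, Violet 11, Amber 8 (total 60).
Gold receives 7.

7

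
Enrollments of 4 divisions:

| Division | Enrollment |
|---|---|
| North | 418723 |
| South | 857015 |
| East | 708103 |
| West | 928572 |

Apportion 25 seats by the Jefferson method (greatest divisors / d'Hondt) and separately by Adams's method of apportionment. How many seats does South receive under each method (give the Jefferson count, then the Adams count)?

8 and 7

Jefferson: North 3, South 8, East 6, West 8.
Adams: North 4, South 7, East 6, West 8.
South gets 8 under Jefferson and 7 under Adams.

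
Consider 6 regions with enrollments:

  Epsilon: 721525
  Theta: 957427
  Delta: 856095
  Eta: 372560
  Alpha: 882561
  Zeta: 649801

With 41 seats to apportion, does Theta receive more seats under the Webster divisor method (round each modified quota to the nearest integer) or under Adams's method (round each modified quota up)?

Webster

Webster: Epsilon 7, Theta 9, Delta 8, Eta 3, Alpha 8, Zeta 6.
Adams: Epsilon 7, Theta 8, Delta 8, Eta 4, Alpha 8, Zeta 6.
Theta gets 9 under Webster and 8 under Adams.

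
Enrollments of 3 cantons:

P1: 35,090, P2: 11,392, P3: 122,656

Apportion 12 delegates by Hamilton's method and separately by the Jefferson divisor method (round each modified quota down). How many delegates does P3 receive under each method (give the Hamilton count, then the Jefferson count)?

9 and 10

Hamilton: P1 2, P2 1, P3 9.
Jefferson: P1 2, P2 0, P3 10.
P3 gets 9 under Hamilton and 10 under Jefferson.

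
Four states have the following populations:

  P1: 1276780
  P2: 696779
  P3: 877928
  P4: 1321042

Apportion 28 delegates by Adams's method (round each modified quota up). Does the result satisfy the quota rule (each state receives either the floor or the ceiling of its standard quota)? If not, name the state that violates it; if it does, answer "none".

Standard quotas: P1 8.568, P2 4.676, P3 5.891, P4 8.865.
Adams allocation: P1 8, P2 5, P3 6, P4 9.
Every allocation lies between the lower and upper quota.

none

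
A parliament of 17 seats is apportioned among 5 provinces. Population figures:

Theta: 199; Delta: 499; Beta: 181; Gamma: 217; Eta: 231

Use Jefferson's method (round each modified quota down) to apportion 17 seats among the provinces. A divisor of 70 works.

With modified divisor 70: modified quotas Theta 2.843, Delta 7.129, Beta 2.586, Gamma 3.100, Eta 3.300.
Rounding down: Theta 2, Delta 7, Beta 2, Gamma 3, Eta 3 (total 17).

Theta 2, Delta 7, Beta 2, Gamma 3, Eta 3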